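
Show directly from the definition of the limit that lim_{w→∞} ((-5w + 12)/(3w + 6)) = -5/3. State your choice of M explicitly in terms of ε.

Fix ε > 0. We seek M > 0 such that w > M implies |(-5w + 12)/(3w + 6) + 5/3| < ε.
(-5w + 12)/(3w + 6) + 5/3 = (3(-5w + 12) − (-5)(3w + 6)) / (3(3w + 6)) = 66/(3(3w + 6)).
For w > 0 we have 3w + 6 > 3w, so |(-5w + 12)/(3w + 6) + 5/3| = 66/(3(3w + 6)) < 66/(3·3w) = (22/3)/w.
Thus |(-5w + 12)/(3w + 6) + 5/3| < ε whenever w > (22/3)/ε.
Take M = (22/3)/ε. If w > M then |(-5w + 12)/(3w + 6) + 5/3| < (22/3)/w < ε.

M = (22/3)/ε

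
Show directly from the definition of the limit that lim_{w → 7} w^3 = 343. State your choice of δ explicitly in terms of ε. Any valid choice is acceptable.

δ = min(2, ε/193)

Fix ε > 0. We seek δ > 0 with 0 < |w − 7| < δ ⇒ |w^3 − 343| < ε.
Factor: w^3 − 343 = (w − 7)(w^2 + 7w + 49), so |w^3 − 343| = |w − 7|·|w^2 + 7w + 49|.
Impose δ ≤ 2 so that |w| < 9; then |w^2 + 7w + 49| ≤ 193.
Hence |w^3 − 343| ≤ 193|w − 7|, which is < ε once |w − 7| < ε/193.
Take δ = min(2, ε/193). If 0 < |w − 7| < δ then both bounds hold and |w^3 − 343| ≤ 193|w − 7| < 193·(ε/193) = ε.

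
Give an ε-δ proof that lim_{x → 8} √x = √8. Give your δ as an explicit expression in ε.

Suppose ε > 0. We want δ > 0 such that 0 < |x − 8| < δ implies |√x − √8| < ε.
Rationalise: √x − √8 = (x − 8)/(√x + √8), so |√x − √8| = |x − 8|/(√x + √8).
Restrict δ ≤ 8 so that |x − 8| < 8 forces x > 0, and then √x + √8 > √8.
Hence |√x − √8| < |x − 8|/√8, which is < ε once |x − 8| < √8·ε.
Take δ = min(8, √8·ε). If 0 < |x − 8| < δ then x > 0 and |√x − √8| < |x − 8|/√8 < ε.

δ = min(8, √8·ε)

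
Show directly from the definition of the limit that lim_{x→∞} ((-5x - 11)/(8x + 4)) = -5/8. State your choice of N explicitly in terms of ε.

Suppose ε > 0. We seek N > 0 such that x > N implies |(-5x - 11)/(8x + 4) + 5/8| < ε.
(-5x - 11)/(8x + 4) + 5/8 = (8(-5x - 11) − (-5)(8x + 4)) / (8(8x + 4)) = -68/(8(8x + 4)).
For x > 0 we have 8x + 4 > 8x, so |(-5x - 11)/(8x + 4) + 5/8| = 68/(8(8x + 4)) < 68/(8·8x) = (17/16)/x.
Thus |(-5x - 11)/(8x + 4) + 5/8| < ε whenever x > (17/16)/ε.
Take N = (17/16)/ε. If x > N then |(-5x - 11)/(8x + 4) + 5/8| < (17/16)/x < ε.

N = (17/16)/ε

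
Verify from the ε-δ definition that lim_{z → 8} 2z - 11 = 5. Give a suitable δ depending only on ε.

δ = ε/2

Let ε > 0. We need δ > 0 so that 0 < |z − 8| < δ implies |(2z - 11) − 5| < ε.
|(2z - 11) − 5| = |2z - 16| = 2|z − 8|.
Thus it suffices that |z − 8| < ε/2.
Take δ = ε/2. If 0 < |z − 8| < δ then |(2z - 11) − 5| = 2|z − 8| < 2·(ε/2) = ε.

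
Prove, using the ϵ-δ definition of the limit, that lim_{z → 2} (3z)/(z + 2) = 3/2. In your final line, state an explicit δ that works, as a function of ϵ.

δ = min(2, (4/3)ϵ)

Fix ϵ > 0. We want δ > 0 with 0 < |z − 2| < δ ⇒ |(3z)/(z + 2) − (3/2)| < ϵ.
Combining over a common denominator, (3z)/(z + 2) − (3/2) = [(3z)·4 − 6·(z + 2)] / [4·(z + 2)] = 6(z − 2) / (4(z + 2)).
So |(3z)/(z + 2) − (3/2)| = 6|z − 2| / (4·|z + 2|).
Restrict δ ≤ 2. Then |z − 2| < 2 gives |z + 2| = |(z − 2) + 4| ≥ 4 − 2 = 2.
Hence |(3z)/(z + 2) − (3/2)| < 6|z − 2|/(4·2) = (3/4)|z − 2|, which is < ϵ once |z − 2| < (4/3)ϵ.
Take δ = min(2, (4/3)ϵ). Then 0 < |z − 2| < δ forces both bounds, so |(3z)/(z + 2) − (3/2)| < ϵ.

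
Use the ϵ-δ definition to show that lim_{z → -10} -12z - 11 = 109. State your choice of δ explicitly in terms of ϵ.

Let ϵ > 0 be given. We need δ > 0 so that 0 < |z + 10| < δ implies |(-12z - 11) − 109| < ϵ.
|(-12z - 11) − 109| = |-12z - 120| = 12|z + 10|.
So 12|z + 10| < ϵ exactly when |z + 10| < ϵ/12.
Choosing δ = ϵ/12 gives |(-12z - 11) − 109| = 12|z + 10| < ϵ whenever |z + 10| < δ.

δ = ϵ/12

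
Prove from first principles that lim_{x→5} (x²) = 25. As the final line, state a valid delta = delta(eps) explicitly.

delta = min(2, eps/12)

Fix eps > 0. We seek delta > 0 with 0 < |x − 5| < delta ⇒ |x² − 25| < eps.
Factor: x² − 25 = (x − 5)(x + 5), so |x² − 25| = |x − 5|·|x + 5|.
Restrict delta ≤ 2. Then |x − 5| < 2 gives |x| < 7, so by the triangle inequality |x + 5| ≤ 7 + 5 = 12.
Hence |x² − 25| ≤ 12|x − 5|, which is < eps once |x − 5| < eps/12.
Take delta = min(2, eps/12). If 0 < |x − 5| < delta then both bounds hold and |x² − 25| ≤ 12|x − 5| < 12·(eps/12) = eps.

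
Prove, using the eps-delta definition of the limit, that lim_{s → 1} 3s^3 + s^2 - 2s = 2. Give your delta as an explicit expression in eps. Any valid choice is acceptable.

delta = min(1, eps/22)

Let eps > 0 be given. We want delta > 0 such that 0 < |s − 1| < delta implies |(3s^3 + s^2 - 2s) − 2| < eps.
(3s^3 + s^2 - 2s) − 2 = 3s^3 + s^2 - 2s - 2 = (s − 1)(3s^2 + 4s + 2).
So |(3s^3 + s^2 - 2s) − 2| = |s − 1|·|3s^2 + 4s + 2|.
Assume first that |s − 1| < 1, so |s| < 2. Then |3s^2 + 4s + 2| ≤ 3·2^2 + 4·2 + 2 = 22.
Hence |(3s^3 + s^2 - 2s) − 2| ≤ 22|s − 1| < eps provided |s − 1| < eps/22.
Take delta = min(1, eps/22). Then 0 < |s − 1| < delta gives both |s − 1| < 1 and |s − 1| < eps/22, so |(3s^3 + s^2 - 2s) − 2| < eps.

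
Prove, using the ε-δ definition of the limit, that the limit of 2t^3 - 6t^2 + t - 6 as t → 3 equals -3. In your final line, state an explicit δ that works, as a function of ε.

Suppose ε > 0. We want δ > 0 such that 0 < |t − 3| < δ implies |(2t^3 - 6t^2 + t - 6) + 3| < ε.
(2t^3 - 6t^2 + t - 6) + 3 = 2t^3 - 6t^2 + t - 3 = (t − 3)(2t^2 + 1).
So |(2t^3 - 6t^2 + t - 6) + 3| = |t − 3|·|2t^2 + 1|.
Assume first that |t − 3| < 2, so |t| < 5. Then |2t^2 + 1| ≤ 2·5^2 + 1 = 51.
Hence |(2t^3 - 6t^2 + t - 6) + 3| ≤ 51|t − 3| < ε provided |t − 3| < ε/51.
Take δ = min(2, ε/51). Then 0 < |t − 3| < δ gives both |t − 3| < 2 and |t − 3| < ε/51, so |(2t^3 - 6t^2 + t - 6) + 3| < ε.

δ = min(2, ε/51)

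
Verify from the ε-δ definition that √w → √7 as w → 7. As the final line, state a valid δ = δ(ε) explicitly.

δ = min(7, √7·ε)

Fix ε > 0. We want δ > 0 such that 0 < |w − 7| < δ implies |√w − √7| < ε.
Multiplying by the conjugate, |√w − √7| = |w − 7|/(√w + √7).
Restrict δ ≤ 7 so that |w − 7| < 7 forces w > 0, and then √w + √7 > √7.
Hence |√w − √7| < |w − 7|/√7, which is < ε once |w − 7| < √7·ε.
Take δ = min(7, √7·ε). If 0 < |w − 7| < δ then w > 0 and |√w − √7| < |w − 7|/√7 < ε.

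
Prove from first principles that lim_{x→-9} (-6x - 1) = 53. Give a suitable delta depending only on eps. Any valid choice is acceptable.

delta = eps/6

Let eps > 0. We need delta > 0 so that 0 < |x + 9| < delta implies |(-6x - 1) − 53| < eps.
|(-6x - 1) − 53| = |-6x - 54| = 6|x + 9|.
Thus it suffices that |x + 9| < eps/6.
Take delta = eps/6. If 0 < |x + 9| < delta then |(-6x - 1) − 53| = 6|x + 9| < 6·(eps/6) = eps.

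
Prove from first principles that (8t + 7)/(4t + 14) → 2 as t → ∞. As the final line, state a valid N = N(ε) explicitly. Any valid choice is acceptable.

Let ε > 0. We seek N > 0 such that t > N implies |(8t + 7)/(4t + 14) − 2| < ε.
(8t + 7)/(4t + 14) − 2 = (4(8t + 7) − 8(4t + 14)) / (4(4t + 14)) = -84/(4(4t + 14)).
For t > 0 we have 4t + 14 > 4t, so |(8t + 7)/(4t + 14) − 2| = 84/(4(4t + 14)) < 84/(4·4t) = (21/4)/t.
Thus |(8t + 7)/(4t + 14) − 2| < ε whenever t > (21/4)/ε.
Take N = (21/4)/ε. If t > N then |(8t + 7)/(4t + 14) − 2| < (21/4)/t < ε.

N = (21/4)/ε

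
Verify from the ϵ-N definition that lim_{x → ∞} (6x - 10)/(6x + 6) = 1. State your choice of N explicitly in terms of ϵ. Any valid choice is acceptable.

N = (8/3)/ϵ

Let ϵ > 0 be given. We seek N > 0 such that x > N implies |(6x - 10)/(6x + 6) − 1| < ϵ.
(6x - 10)/(6x + 6) − 1 = (6(6x - 10) − 6(6x + 6)) / (6(6x + 6)) = -96/(6(6x + 6)).
For x > 0 we have 6x + 6 > 6x, so |(6x - 10)/(6x + 6) − 1| = 96/(6(6x + 6)) < 96/(6·6x) = (8/3)/x.
Thus |(6x - 10)/(6x + 6) − 1| < ϵ whenever x > (8/3)/ϵ.
Take N = (8/3)/ϵ. If x > N then |(6x - 10)/(6x + 6) − 1| < (8/3)/x < ϵ.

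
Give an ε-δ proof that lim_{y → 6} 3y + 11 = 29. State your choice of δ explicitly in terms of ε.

Suppose ε > 0. We need δ > 0 so that 0 < |y − 6| < δ implies |(3y + 11) − 29| < ε.
Since (3y + 11) − 29 = 3(y − 6), we have |(3y + 11) − 29| = 3|y − 6|.
So 3|y − 6| < ε exactly when |y − 6| < ε/3.
Choosing δ = ε/3 gives |(3y + 11) − 29| = 3|y − 6| < ε whenever |y − 6| < δ.

δ = ε/3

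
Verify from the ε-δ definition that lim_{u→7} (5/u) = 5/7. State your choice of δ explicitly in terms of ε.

δ = min(7/2, (49/10)ε)

Suppose ε > 0. We seek δ > 0 such that 0 < |u − 7| < δ implies |5/u − (5/7)| < ε.
|5/u − (5/7)| = 5·|7 − u|/(7·|u|) = 5|u − 7|/(7|u|).
Require δ ≤ 7/2 so that |u| > 7 − 7/2 = 7/2, hence 7|u| > 49/2.
Then |5/u − (5/7)| < 5|u − 7|/(49/2), which is < ε when |u − 7| < (49/10)ε.
Take δ = min(7/2, (49/10)ε). Then 0 < |u − 7| < δ gives both |u − 7| < 7/2 and |u − 7| < (49/10)ε, so |5/u − (5/7)| < ε.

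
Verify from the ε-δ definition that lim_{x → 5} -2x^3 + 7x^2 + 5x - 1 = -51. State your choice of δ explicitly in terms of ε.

δ = min(2, ε/129)

Suppose ε > 0. We want δ > 0 such that 0 < |x − 5| < δ implies |(-2x^3 + 7x^2 + 5x - 1) + 51| < ε.
(-2x^3 + 7x^2 + 5x - 1) + 51 = -2x^3 + 7x^2 + 5x + 50 = (x − 5)(-2x^2 - 3x - 10).
So |(-2x^3 + 7x^2 + 5x - 1) + 51| = |x − 5|·|-2x^2 - 3x - 10|.
Require δ ≤ 2. Then |x − 5| < 2 gives |x| < 7, and by the triangle inequality |-2x^2 - 3x - 10| ≤ 2·7^2 + 3·7 + 10 = 129.
Hence |(-2x^3 + 7x^2 + 5x - 1) + 51| ≤ 129|x − 5| < ε provided |x − 5| < ε/129.
Choosing δ = min(2, ε/129) ensures both conditions, hence |(-2x^3 + 7x^2 + 5x - 1) + 51| < ε.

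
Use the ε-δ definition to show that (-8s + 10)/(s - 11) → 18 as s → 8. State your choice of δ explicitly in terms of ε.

Fix ε > 0. We want δ > 0 with 0 < |s − 8| < δ ⇒ |(-8s + 10)/(s - 11) − 18| < ε.
Combining over a common denominator, (-8s + 10)/(s - 11) − 18 = [(-8s + 10)·(-3) − (-54)·(s - 11)] / [(-3)·(s - 11)] = 78(s − 8) / ((-3)(s - 11)).
So |(-8s + 10)/(s - 11) − 18| = 78|s − 8| / (3·|s − 11|).
Restrict δ ≤ 3/2. Then |s − 8| < 3/2 gives |s − 11| = |(s − 8) + (-3)| ≥ 3 − 3/2 = 3/2.
Hence |(-8s + 10)/(s - 11) − 18| < 78|s − 8|/(3·(3/2)) = (52/3)|s − 8|, which is < ε once |s − 8| < (3/52)ε.
Take δ = min(3/2, (3/52)ε). Then 0 < |s − 8| < δ forces both bounds, so |(-8s + 10)/(s - 11) − 18| < ε.

δ = min(3/2, (3/52)ε)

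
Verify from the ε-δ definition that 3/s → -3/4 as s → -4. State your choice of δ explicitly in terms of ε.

Suppose ε > 0. We seek δ > 0 such that 0 < |s + 4| < δ implies |3/s + 3/4| < ε.
|3/s + 3/4| = 3·|-4 − s|/(4·|s|) = 3|s + 4|/(4|s|).
Restrict δ ≤ 2. Then |s + 4| < 2 gives |s| > 2, so 4|s| > 8.
Then |3/s + 3/4| < 3|s + 4|/8, which is < ε when |s + 4| < (8/3)ε.
Take δ = min(2, (8/3)ε). Then 0 < |s + 4| < δ gives both |s + 4| < 2 and |s + 4| < (8/3)ε, so |3/s + 3/4| < ε.

δ = min(2, (8/3)ε)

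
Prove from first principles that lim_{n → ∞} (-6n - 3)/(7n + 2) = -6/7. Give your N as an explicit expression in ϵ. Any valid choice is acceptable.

Fix ϵ > 0. For n ≥ 1, |(-6n - 3)/(7n + 2) + 6/7| = |-9|/(7(7n + 2)) = 9/(7(7n + 2)).
Since 7n + 2 ≥ 7n for n ≥ 1, this is ≤ 9/(7·7n) = (9/49)/n.
So |(-6n - 3)/(7n + 2) + 6/7| < ϵ whenever n > (9/49)/ϵ.
Take N = (9/49)/ϵ. If n > N then |(-6n - 3)/(7n + 2) + 6/7| ≤ (9/49)/n < ϵ.

N = (9/49)/ϵ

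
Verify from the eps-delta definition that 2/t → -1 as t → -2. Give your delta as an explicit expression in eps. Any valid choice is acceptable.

Let eps > 0. We seek delta > 0 such that 0 < |t + 2| < delta implies |2/t + 1| < eps.
|2/t + 1| = 2·|-2 − t|/(2·|t|) = 2|t + 2|/(2|t|).
Require delta ≤ 1 so that |t| > 2 − 1 = 1, hence 2|t| > 2.
Then |2/t + 1| < 2|t + 2|/2, which is < eps when |t + 2| < eps.
Take delta = min(1, eps). Then 0 < |t + 2| < delta gives both |t + 2| < 1 and |t + 2| < eps, so |2/t + 1| < eps.

delta = min(1, eps)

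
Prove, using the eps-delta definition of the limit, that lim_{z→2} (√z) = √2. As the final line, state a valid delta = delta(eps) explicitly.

Suppose eps > 0. We want delta > 0 such that 0 < |z − 2| < delta implies |√z − √2| < eps.
Multiplying by the conjugate, |√z − √2| = |z − 2|/(√z + √2).
Restrict delta ≤ 2 so that |z − 2| < 2 forces z > 0, and then √z + √2 > √2.
Hence |√z − √2| < |z − 2|/√2, which is < eps once |z − 2| < √2·eps.
Take delta = min(2, √2·eps). If 0 < |z − 2| < delta then z > 0 and |√z − √2| < |z − 2|/√2 < eps.

delta = min(2, √2·eps)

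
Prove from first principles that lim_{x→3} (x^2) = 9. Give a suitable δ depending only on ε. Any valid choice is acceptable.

δ = min(1, ε/7)

Let ε > 0 be given. We seek δ > 0 with 0 < |x − 3| < δ ⇒ |x^2 − 9| < ε.
Factor: x^2 − 9 = (x − 3)(x + 3), so |x^2 − 9| = |x − 3|·|x + 3|.
Impose δ ≤ 1 so that |x| < 4; then |x + 3| ≤ 7.
Hence |x^2 − 9| ≤ 7|x − 3|, which is < ε once |x − 3| < ε/7.
Take δ = min(1, ε/7). If 0 < |x − 3| < δ then both bounds hold and |x^2 − 9| ≤ 7|x − 3| < 7·(ε/7) = ε.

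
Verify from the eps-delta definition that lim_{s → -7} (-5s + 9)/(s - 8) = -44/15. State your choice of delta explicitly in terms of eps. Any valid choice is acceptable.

delta = min(15/2, (225/62)eps)

Let eps > 0 be given. We want delta > 0 with 0 < |s + 7| < delta ⇒ |(-5s + 9)/(s - 8) + 44/15| < eps.
Combining over a common denominator, (-5s + 9)/(s - 8) + 44/15 = [(-5s + 9)·(-15) − 44·(s - 8)] / [(-15)·(s - 8)] = 31(s + 7) / ((-15)(s - 8)).
So |(-5s + 9)/(s - 8) + 44/15| = 31|s + 7| / (15·|s − 8|).
Require delta ≤ 15/2, so |s − 8| ≥ |-15| − |s + 7| > 15 − 15/2 = 15/2.
Hence |(-5s + 9)/(s - 8) + 44/15| < 31|s + 7|/(15·(15/2)) = (62/225)|s + 7|, which is < eps once |s + 7| < (225/62)eps.
Take delta = min(15/2, (225/62)eps). Then 0 < |s + 7| < delta forces both bounds, so |(-5s + 9)/(s - 8) + 44/15| < eps.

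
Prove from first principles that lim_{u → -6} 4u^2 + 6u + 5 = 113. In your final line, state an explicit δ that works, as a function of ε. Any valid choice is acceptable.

δ = min(2, ε/50)

Let ε > 0. We want δ > 0 such that 0 < |u + 6| < δ implies |(4u^2 + 6u + 5) − 113| < ε.
(4u^2 + 6u + 5) − 113 = 4u^2 + 6u - 108 = (u + 6)(4u - 18).
So |(4u^2 + 6u + 5) − 113| = |u + 6|·|4u - 18|.
Require δ ≤ 2. Then |u + 6| < 2 gives |u| < 8, and by the triangle inequality |4u - 18| ≤ 4·8 + 18 = 50.
Hence |(4u^2 + 6u + 5) − 113| ≤ 50|u + 6| < ε provided |u + 6| < ε/50.
Choosing δ = min(2, ε/50) ensures both conditions, hence |(4u^2 + 6u + 5) − 113| < ε.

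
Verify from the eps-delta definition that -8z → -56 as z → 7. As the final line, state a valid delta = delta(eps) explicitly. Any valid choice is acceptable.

delta = eps/8

Fix eps > 0. We need delta > 0 so that 0 < |z − 7| < delta implies |(-8z) + 56| < eps.
|(-8z) + 56| = |-8z + 56| = 8|z − 7|.
So 8|z − 7| < eps exactly when |z − 7| < eps/8.
Choosing delta = eps/8 gives |(-8z) + 56| = 8|z − 7| < eps whenever |z − 7| < delta.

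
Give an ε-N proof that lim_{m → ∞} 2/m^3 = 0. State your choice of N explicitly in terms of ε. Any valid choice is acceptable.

N = (2/ε)^{1/3}

Let ε > 0 be given. For m ≥ 1, |2/m^3 − 0| = 2/m^3.
2/m^3 < ε ⇔ m^3 > 2/ε ⇔ m > (2/ε)^{1/3}.
Take N = (2/ε)^{1/3}. Then m > N implies 2/m^3 < ε.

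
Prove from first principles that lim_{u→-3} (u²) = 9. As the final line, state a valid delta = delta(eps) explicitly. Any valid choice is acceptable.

delta = min(2, eps/8)

Let eps > 0. We seek delta > 0 with 0 < |u + 3| < delta ⇒ |u² − 9| < eps.
Factor: u² − 9 = (u + 3)(u - 3), so |u² − 9| = |u + 3|·|u - 3|.
Impose delta ≤ 2 so that |u| < 5; then |u - 3| ≤ 8.
Hence |u² − 9| ≤ 8|u + 3|, which is < eps once |u + 3| < eps/8.
Take delta = min(2, eps/8). If 0 < |u + 3| < delta then both bounds hold and |u² − 9| ≤ 8|u + 3| < 8·(eps/8) = eps.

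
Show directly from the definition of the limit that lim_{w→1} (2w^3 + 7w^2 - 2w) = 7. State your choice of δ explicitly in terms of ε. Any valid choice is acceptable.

δ = min(1, ε/33)

Let ε > 0. We want δ > 0 such that 0 < |w − 1| < δ implies |(2w^3 + 7w^2 - 2w) − 7| < ε.
(2w^3 + 7w^2 - 2w) − 7 = 2w^3 + 7w^2 - 2w - 7 = (w − 1)(2w^2 + 9w + 7).
So |(2w^3 + 7w^2 - 2w) − 7| = |w − 1|·|2w^2 + 9w + 7|.
Assume first that |w − 1| < 1, so |w| < 2. Then |2w^2 + 9w + 7| ≤ 2·2^2 + 9·2 + 7 = 33.
Hence |(2w^3 + 7w^2 - 2w) − 7| ≤ 33|w − 1| < ε provided |w − 1| < ε/33.
Choosing δ = min(1, ε/33) ensures both conditions, hence |(2w^3 + 7w^2 - 2w) − 7| < ε.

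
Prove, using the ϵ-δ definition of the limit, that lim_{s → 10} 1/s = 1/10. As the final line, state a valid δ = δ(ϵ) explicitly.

Let ϵ > 0 be given. We seek δ > 0 such that 0 < |s − 10| < δ implies |1/s − (1/10)| < ϵ.
|1/s − (1/10)| = |10 − s|/(10·|s|) = |s − 10|/(10|s|).
Require δ ≤ 5 so that |s| > 10 − 5 = 5, hence 10|s| > 50.
Then |1/s − (1/10)| < |s − 10|/50, which is < ϵ when |s − 10| < 50ϵ.
Take δ = min(5, 50ϵ). Then 0 < |s − 10| < δ gives both |s − 10| < 5 and |s − 10| < 50ϵ, so |1/s − (1/10)| < ϵ.

δ = min(5, 50ϵ)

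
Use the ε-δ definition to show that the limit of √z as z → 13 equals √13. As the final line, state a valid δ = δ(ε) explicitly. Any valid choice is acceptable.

δ = min(13, √13·ε)

Fix ε > 0. We want δ > 0 such that 0 < |z − 13| < δ implies |√z − √13| < ε.
Rationalise: √z − √13 = (z − 13)/(√z + √13), so |√z − √13| = |z − 13|/(√z + √13).
Restrict δ ≤ 13 so that |z − 13| < 13 forces z > 0, and then √z + √13 > √13.
Hence |√z − √13| < |z − 13|/√13, which is < ε once |z − 13| < √13·ε.
Take δ = min(13, √13·ε). If 0 < |z − 13| < δ then z > 0 and |√z − √13| < |z − 13|/√13 < ε.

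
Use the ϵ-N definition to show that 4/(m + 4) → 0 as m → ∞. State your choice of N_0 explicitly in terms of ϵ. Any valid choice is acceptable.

N_0 = 4/ϵ

Let ϵ > 0. For m ≥ 1, |4/(m + 4) − 0| = 4/(m + 4) ≤ 4/m.
We need 4/m < ϵ, i.e. m > 4/ϵ.
Take N_0 = 4/ϵ. If m > N_0 then |4/(m + 4)| ≤ 4/m < ϵ.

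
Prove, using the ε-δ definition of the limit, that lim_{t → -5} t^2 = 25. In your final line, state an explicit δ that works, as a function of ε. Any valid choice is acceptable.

Let ε > 0 be given. We seek δ > 0 with 0 < |t + 5| < δ ⇒ |t^2 − 25| < ε.
Factor: t^2 − 25 = (t + 5)(t - 5), so |t^2 − 25| = |t + 5|·|t - 5|.
Impose δ ≤ 1 so that |t| < 6; then |t - 5| ≤ 11.
Hence |t^2 − 25| ≤ 11|t + 5|, which is < ε once |t + 5| < ε/11.
Take δ = min(1, ε/11). If 0 < |t + 5| < δ then both bounds hold and |t^2 − 25| ≤ 11|t + 5| < 11·(ε/11) = ε.

δ = min(1, ε/11)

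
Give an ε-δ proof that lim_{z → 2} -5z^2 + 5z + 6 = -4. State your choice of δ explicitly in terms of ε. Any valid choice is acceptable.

Let ε > 0 be given. We want δ > 0 such that 0 < |z − 2| < δ implies |(-5z^2 + 5z + 6) + 4| < ε.
(-5z^2 + 5z + 6) + 4 = -5z^2 + 5z + 10 = (z − 2)(-5z - 5).
So |(-5z^2 + 5z + 6) + 4| = |z − 2|·|-5z - 5|.
Require δ ≤ 1. Then |z − 2| < 1 gives |z| < 3, and by the triangle inequality |-5z - 5| ≤ 5·3 + 5 = 20.
Hence |(-5z^2 + 5z + 6) + 4| ≤ 20|z − 2| < ε provided |z − 2| < ε/20.
Choosing δ = min(1, ε/20) ensures both conditions, hence |(-5z^2 + 5z + 6) + 4| < ε.

δ = min(1, ε/20)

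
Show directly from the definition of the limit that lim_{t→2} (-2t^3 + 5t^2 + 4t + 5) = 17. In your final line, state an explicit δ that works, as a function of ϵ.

Let ϵ > 0. We want δ > 0 such that 0 < |t − 2| < δ implies |(-2t^3 + 5t^2 + 4t + 5) − 17| < ϵ.
(-2t^3 + 5t^2 + 4t + 5) − 17 = -2t^3 + 5t^2 + 4t - 12 = (t − 2)(-2t^2 + t + 6).
So |(-2t^3 + 5t^2 + 4t + 5) − 17| = |t − 2|·|-2t^2 + t + 6|.
Require δ ≤ 1. Then |t − 2| < 1 gives |t| < 3, and by the triangle inequality |-2t^2 + t + 6| ≤ 2·3^2 + 3 + 6 = 27.
Hence |(-2t^3 + 5t^2 + 4t + 5) − 17| ≤ 27|t − 2| < ϵ provided |t − 2| < ϵ/27.
Choosing δ = min(1, ϵ/27) ensures both conditions, hence |(-2t^3 + 5t^2 + 4t + 5) − 17| < ϵ.

δ = min(1, ϵ/27)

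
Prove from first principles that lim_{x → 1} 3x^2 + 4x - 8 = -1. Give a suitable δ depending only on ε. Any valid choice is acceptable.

δ = min(1, ε/13)

Let ε > 0 be given. We want δ > 0 such that 0 < |x − 1| < δ implies |(3x^2 + 4x - 8) + 1| < ε.
(3x^2 + 4x - 8) + 1 = 3x^2 + 4x - 7 = (x − 1)(3x + 7).
So |(3x^2 + 4x - 8) + 1| = |x − 1|·|3x + 7|.
Require δ ≤ 1. Then |x − 1| < 1 gives |x| < 2, and by the triangle inequality |3x + 7| ≤ 3·2 + 7 = 13.
Hence |(3x^2 + 4x - 8) + 1| ≤ 13|x − 1| < ε provided |x − 1| < ε/13.
Take δ = min(1, ε/13). Then 0 < |x − 1| < δ gives both |x − 1| < 1 and |x − 1| < ε/13, so |(3x^2 + 4x - 8) + 1| < ε.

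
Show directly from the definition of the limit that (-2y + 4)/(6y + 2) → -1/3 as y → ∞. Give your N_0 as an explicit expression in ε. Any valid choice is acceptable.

N_0 = (7/9)/ε

Let ε > 0 be given. We seek N_0 > 0 such that y > N_0 implies |(-2y + 4)/(6y + 2) + 1/3| < ε.
(-2y + 4)/(6y + 2) + 1/3 = (6(-2y + 4) − (-2)(6y + 2)) / (6(6y + 2)) = 28/(6(6y + 2)).
For y > 0 we have 6y + 2 > 6y, so |(-2y + 4)/(6y + 2) + 1/3| = 28/(6(6y + 2)) < 28/(6·6y) = (7/9)/y.
Thus |(-2y + 4)/(6y + 2) + 1/3| < ε whenever y > (7/9)/ε.
Take N_0 = (7/9)/ε. If y > N_0 then |(-2y + 4)/(6y + 2) + 1/3| < (7/9)/y < ε.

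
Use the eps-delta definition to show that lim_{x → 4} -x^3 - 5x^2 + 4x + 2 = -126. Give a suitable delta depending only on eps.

delta = min(1, eps/102)

Let eps > 0. We want delta > 0 such that 0 < |x − 4| < delta implies |(-x^3 - 5x^2 + 4x + 2) + 126| < eps.
(-x^3 - 5x^2 + 4x + 2) + 126 = -x^3 - 5x^2 + 4x + 128 = (x − 4)(-x^2 - 9x - 32).
So |(-x^3 - 5x^2 + 4x + 2) + 126| = |x − 4|·|-x^2 - 9x - 32|.
Require delta ≤ 1. Then |x − 4| < 1 gives |x| < 5, and by the triangle inequality |-x^2 - 9x - 32| ≤ 5^2 + 9·5 + 32 = 102.
Hence |(-x^3 - 5x^2 + 4x + 2) + 126| ≤ 102|x − 4| < eps provided |x − 4| < eps/102.
Choosing delta = min(1, eps/102) ensures both conditions, hence |(-x^3 - 5x^2 + 4x + 2) + 126| < eps.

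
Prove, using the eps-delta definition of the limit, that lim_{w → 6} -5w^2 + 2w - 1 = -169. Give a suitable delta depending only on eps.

Suppose eps > 0. We want delta > 0 such that 0 < |w − 6| < delta implies |(-5w^2 + 2w - 1) + 169| < eps.
(-5w^2 + 2w - 1) + 169 = -5w^2 + 2w + 168 = (w − 6)(-5w - 28).
So |(-5w^2 + 2w - 1) + 169| = |w − 6|·|-5w - 28|.
Require delta ≤ 2. Then |w − 6| < 2 gives |w| < 8, and by the triangle inequality |-5w - 28| ≤ 5·8 + 28 = 68.
Hence |(-5w^2 + 2w - 1) + 169| ≤ 68|w − 6| < eps provided |w − 6| < eps/68.
Choosing delta = min(2, eps/68) ensures both conditions, hence |(-5w^2 + 2w - 1) + 169| < eps.

delta = min(2, eps/68)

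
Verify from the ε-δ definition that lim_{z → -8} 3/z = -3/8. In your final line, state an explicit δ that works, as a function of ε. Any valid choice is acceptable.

δ = min(4, (32/3)ε)

Suppose ε > 0. We seek δ > 0 such that 0 < |z + 8| < δ implies |3/z + 3/8| < ε.
|3/z + 3/8| = 3·|-8 − z|/(8·|z|) = 3|z + 8|/(8|z|).
Require δ ≤ 4 so that |z| > 8 − 4 = 4, hence 8|z| > 32.
Then |3/z + 3/8| < 3|z + 8|/32, which is < ε when |z + 8| < (32/3)ε.
Take δ = min(4, (32/3)ε). Then 0 < |z + 8| < δ gives both |z + 8| < 4 and |z + 8| < (32/3)ε, so |3/z + 3/8| < ε.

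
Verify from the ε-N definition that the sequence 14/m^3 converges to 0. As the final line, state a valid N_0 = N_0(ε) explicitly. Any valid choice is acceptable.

N_0 = (14/ε)^{1/3}

Suppose ε > 0. For m ≥ 1, |14/m^3 − 0| = 14/m^3.
14/m^3 < ε ⇔ m^3 > 14/ε ⇔ m > (14/ε)^{1/3}.
Take N_0 = (14/ε)^{1/3}. Then m > N_0 implies 14/m^3 < ε.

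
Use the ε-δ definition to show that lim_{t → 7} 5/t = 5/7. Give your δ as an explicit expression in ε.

Let ε > 0. We seek δ > 0 such that 0 < |t − 7| < δ implies |5/t − (5/7)| < ε.
|5/t − (5/7)| = 5·|7 − t|/(7·|t|) = 5|t − 7|/(7|t|).
Restrict δ ≤ 7/2. Then |t − 7| < 7/2 gives |t| > 7/2, so 7|t| > 49/2.
Then |5/t − (5/7)| < 5|t − 7|/(49/2), which is < ε when |t − 7| < (49/10)ε.
Take δ = min(7/2, (49/10)ε). Then 0 < |t − 7| < δ gives both |t − 7| < 7/2 and |t − 7| < (49/10)ε, so |5/t − (5/7)| < ε.

δ = min(7/2, (49/10)ε)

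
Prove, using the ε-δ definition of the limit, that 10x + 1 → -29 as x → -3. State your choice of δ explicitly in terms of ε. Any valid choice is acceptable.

δ = ε/10

Suppose ε > 0. We need δ > 0 so that 0 < |x + 3| < δ implies |(10x + 1) + 29| < ε.
|(10x + 1) + 29| = |10x + 30| = 10|x + 3|.
So 10|x + 3| < ε exactly when |x + 3| < ε/10.
Choosing δ = ε/10 gives |(10x + 1) + 29| = 10|x + 3| < ε whenever |x + 3| < δ.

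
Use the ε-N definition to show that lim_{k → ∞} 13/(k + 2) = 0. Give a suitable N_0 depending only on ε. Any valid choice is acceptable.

Fix ε > 0. For k ≥ 1, |13/(k + 2) − 0| = 13/(k + 2) ≤ 13/k.
We need 13/k < ε, i.e. k > 13/ε.
Take N_0 = 13/ε. If k > N_0 then |13/(k + 2)| ≤ 13/k < ε.

N_0 = 13/ε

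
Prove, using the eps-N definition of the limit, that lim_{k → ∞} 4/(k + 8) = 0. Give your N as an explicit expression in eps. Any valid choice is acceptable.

N = 4/eps

Suppose eps > 0. For k ≥ 1, |4/(k + 8) − 0| = 4/(k + 8) ≤ 4/k.
We need 4/k < eps, i.e. k > 4/eps.
Take N = 4/eps. If k > N then |4/(k + 8)| ≤ 4/k < eps.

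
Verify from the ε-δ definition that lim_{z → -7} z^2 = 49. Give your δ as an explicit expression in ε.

δ = min(1, ε/15)

Let ε > 0 be given. We seek δ > 0 with 0 < |z + 7| < δ ⇒ |z^2 − 49| < ε.
Factor: z^2 − 49 = (z + 7)(z - 7), so |z^2 − 49| = |z + 7|·|z - 7|.
Restrict δ ≤ 1. Then |z + 7| < 1 gives |z| < 8, so by the triangle inequality |z - 7| ≤ 8 + 7 = 15.
Hence |z^2 − 49| ≤ 15|z + 7|, which is < ε once |z + 7| < ε/15.
Take δ = min(1, ε/15). If 0 < |z + 7| < δ then both bounds hold and |z^2 − 49| ≤ 15|z + 7| < 15·(ε/15) = ε.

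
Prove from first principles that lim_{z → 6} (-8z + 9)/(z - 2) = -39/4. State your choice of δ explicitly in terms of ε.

δ = min(2, (8/7)ε)

Let ε > 0. We want δ > 0 with 0 < |z − 6| < δ ⇒ |(-8z + 9)/(z - 2) + 39/4| < ε.
Combining over a common denominator, (-8z + 9)/(z - 2) + 39/4 = [(-8z + 9)·4 − (-39)·(z - 2)] / [4·(z - 2)] = 7(z − 6) / (4(z - 2)).
So |(-8z + 9)/(z - 2) + 39/4| = 7|z − 6| / (4·|z − 2|).
Restrict δ ≤ 2. Then |z − 6| < 2 gives |z − 2| = |(z − 6) + 4| ≥ 4 − 2 = 2.
Hence |(-8z + 9)/(z - 2) + 39/4| < 7|z − 6|/(4·2) = (7/8)|z − 6|, which is < ε once |z − 6| < (8/7)ε.
Take δ = min(2, (8/7)ε). Then 0 < |z − 6| < δ forces both bounds, so |(-8z + 9)/(z - 2) + 39/4| < ε.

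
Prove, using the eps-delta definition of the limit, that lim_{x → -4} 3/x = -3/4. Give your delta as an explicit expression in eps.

delta = min(2, (8/3)eps)

Suppose eps > 0. We seek delta > 0 such that 0 < |x + 4| < delta implies |3/x + 3/4| < eps.
|3/x + 3/4| = 3·|-4 − x|/(4·|x|) = 3|x + 4|/(4|x|).
Require delta ≤ 2 so that |x| > 4 − 2 = 2, hence 4|x| > 8.
Then |3/x + 3/4| < 3|x + 4|/8, which is < eps when |x + 4| < (8/3)eps.
Take delta = min(2, (8/3)eps). Then 0 < |x + 4| < delta gives both |x + 4| < 2 and |x + 4| < (8/3)eps, so |3/x + 3/4| < eps.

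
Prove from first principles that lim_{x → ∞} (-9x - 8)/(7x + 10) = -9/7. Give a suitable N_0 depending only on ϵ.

Let ϵ > 0 be given. We seek N_0 > 0 such that x > N_0 implies |(-9x - 8)/(7x + 10) + 9/7| < ϵ.
(-9x - 8)/(7x + 10) + 9/7 = (7(-9x - 8) − (-9)(7x + 10)) / (7(7x + 10)) = 34/(7(7x + 10)).
For x > 0 we have 7x + 10 > 7x, so |(-9x - 8)/(7x + 10) + 9/7| = 34/(7(7x + 10)) < 34/(7·7x) = (34/49)/x.
Thus |(-9x - 8)/(7x + 10) + 9/7| < ϵ whenever x > (34/49)/ϵ.
Take N_0 = (34/49)/ϵ. If x > N_0 then |(-9x - 8)/(7x + 10) + 9/7| < (34/49)/x < ϵ.

N_0 = (34/49)/ϵ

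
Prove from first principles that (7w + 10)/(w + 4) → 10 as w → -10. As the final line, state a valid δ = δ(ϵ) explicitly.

Let ϵ > 0 be given. We want δ > 0 with 0 < |w + 10| < δ ⇒ |(7w + 10)/(w + 4) − 10| < ϵ.
Combining over a common denominator, (7w + 10)/(w + 4) − 10 = [(7w + 10)·(-6) − (-60)·(w + 4)] / [(-6)·(w + 4)] = 18(w + 10) / ((-6)(w + 4)).
So |(7w + 10)/(w + 4) − 10| = 18|w + 10| / (6·|w + 4|).
Require δ ≤ 3, so |w + 4| ≥ |-6| − |w + 10| > 6 − 3 = 3.
Hence |(7w + 10)/(w + 4) − 10| < 18|w + 10|/(6·3) = |w + 10|, which is < ϵ once |w + 10| < ϵ.
Take δ = min(3, ϵ). Then 0 < |w + 10| < δ forces both bounds, so |(7w + 10)/(w + 4) − 10| < ϵ.

δ = min(3, ϵ)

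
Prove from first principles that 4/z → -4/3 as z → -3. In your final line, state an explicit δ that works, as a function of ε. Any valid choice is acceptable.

δ = min(3/2, (9/8)ε)

Fix ε > 0. We seek δ > 0 such that 0 < |z + 3| < δ implies |4/z + 4/3| < ε.
|4/z + 4/3| = 4·|-3 − z|/(3·|z|) = 4|z + 3|/(3|z|).
Require δ ≤ 3/2 so that |z| > 3 − 3/2 = 3/2, hence 3|z| > 9/2.
Then |4/z + 4/3| < 4|z + 3|/(9/2), which is < ε when |z + 3| < (9/8)ε.
Take δ = min(3/2, (9/8)ε). Then 0 < |z + 3| < δ gives both |z + 3| < 3/2 and |z + 3| < (9/8)ε, so |4/z + 4/3| < ε.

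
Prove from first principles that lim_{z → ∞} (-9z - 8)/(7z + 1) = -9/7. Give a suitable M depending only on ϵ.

Let ϵ > 0. We seek M > 0 such that z > M implies |(-9z - 8)/(7z + 1) + 9/7| < ϵ.
(-9z - 8)/(7z + 1) + 9/7 = (7(-9z - 8) − (-9)(7z + 1)) / (7(7z + 1)) = -47/(7(7z + 1)).
For z > 0 we have 7z + 1 > 7z, so |(-9z - 8)/(7z + 1) + 9/7| = 47/(7(7z + 1)) < 47/(7·7z) = (47/49)/z.
Thus |(-9z - 8)/(7z + 1) + 9/7| < ϵ whenever z > (47/49)/ϵ.
Take M = (47/49)/ϵ. If z > M then |(-9z - 8)/(7z + 1) + 9/7| < (47/49)/z < ϵ.

M = (47/49)/ϵ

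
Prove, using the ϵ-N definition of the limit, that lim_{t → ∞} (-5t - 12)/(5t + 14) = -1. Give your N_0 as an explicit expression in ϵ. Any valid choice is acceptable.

N_0 = (2/5)/ϵ

Suppose ϵ > 0. We seek N_0 > 0 such that t > N_0 implies |(-5t - 12)/(5t + 14) + 1| < ϵ.
(-5t - 12)/(5t + 14) + 1 = (5(-5t - 12) − (-5)(5t + 14)) / (5(5t + 14)) = 10/(5(5t + 14)).
For t > 0 we have 5t + 14 > 5t, so |(-5t - 12)/(5t + 14) + 1| = 10/(5(5t + 14)) < 10/(5·5t) = (2/5)/t.
Thus |(-5t - 12)/(5t + 14) + 1| < ϵ whenever t > (2/5)/ϵ.
Take N_0 = (2/5)/ϵ. If t > N_0 then |(-5t - 12)/(5t + 14) + 1| < (2/5)/t < ϵ.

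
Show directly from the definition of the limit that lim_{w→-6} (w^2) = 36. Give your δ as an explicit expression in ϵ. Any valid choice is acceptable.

Suppose ϵ > 0. We seek δ > 0 with 0 < |w + 6| < δ ⇒ |w^2 − 36| < ϵ.
Factor: w^2 − 36 = (w + 6)(w - 6), so |w^2 − 36| = |w + 6|·|w - 6|.
Impose δ ≤ 2 so that |w| < 8; then |w - 6| ≤ 14.
Hence |w^2 − 36| ≤ 14|w + 6|, which is < ϵ once |w + 6| < ϵ/14.
Take δ = min(2, ϵ/14). If 0 < |w + 6| < δ then both bounds hold and |w^2 − 36| ≤ 14|w + 6| < 14·(ϵ/14) = ϵ.

δ = min(2, ϵ/14)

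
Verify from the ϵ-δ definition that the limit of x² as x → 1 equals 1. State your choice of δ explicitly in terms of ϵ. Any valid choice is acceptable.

Fix ϵ > 0. We seek δ > 0 with 0 < |x − 1| < δ ⇒ |x² − 1| < ϵ.
Factor: x² − 1 = (x − 1)(x + 1), so |x² − 1| = |x − 1|·|x + 1|.
Impose δ ≤ 1 so that |x| < 2; then |x + 1| ≤ 3.
Hence |x² − 1| ≤ 3|x − 1|, which is < ϵ once |x − 1| < ϵ/3.
Take δ = min(1, ϵ/3). If 0 < |x − 1| < δ then both bounds hold and |x² − 1| ≤ 3|x − 1| < 3·(ϵ/3) = ϵ.

δ = min(1, ϵ/3)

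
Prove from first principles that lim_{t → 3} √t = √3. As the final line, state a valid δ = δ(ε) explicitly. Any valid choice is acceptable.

δ = min(3, √3·ε)

Fix ε > 0. We want δ > 0 such that 0 < |t − 3| < δ implies |√t − √3| < ε.
Rationalise: √t − √3 = (t − 3)/(√t + √3), so |√t − √3| = |t − 3|/(√t + √3).
Restrict δ ≤ 3 so that |t − 3| < 3 forces t > 0, and then √t + √3 > √3.
Hence |√t − √3| < |t − 3|/√3, which is < ε once |t − 3| < √3·ε.
Take δ = min(3, √3·ε). If 0 < |t − 3| < δ then t > 0 and |√t − √3| < |t − 3|/√3 < ε.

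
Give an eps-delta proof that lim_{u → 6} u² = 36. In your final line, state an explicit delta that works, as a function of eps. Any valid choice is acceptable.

delta = min(1, eps/13)

Suppose eps > 0. We seek delta > 0 with 0 < |u − 6| < delta ⇒ |u² − 36| < eps.
Factor: u² − 36 = (u − 6)(u + 6), so |u² − 36| = |u − 6|·|u + 6|.
Restrict delta ≤ 1. Then |u − 6| < 1 gives |u| < 7, so by the triangle inequality |u + 6| ≤ 7 + 6 = 13.
Hence |u² − 36| ≤ 13|u − 6|, which is < eps once |u − 6| < eps/13.
Take delta = min(1, eps/13). If 0 < |u − 6| < delta then both bounds hold and |u² − 36| ≤ 13|u − 6| < 13·(eps/13) = eps.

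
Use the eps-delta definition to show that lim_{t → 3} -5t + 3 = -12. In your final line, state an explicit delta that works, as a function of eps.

delta = eps/5

Let eps > 0 be given. We need delta > 0 so that 0 < |t − 3| < delta implies |(-5t + 3) + 12| < eps.
Since (-5t + 3) + 12 = -5(t − 3), we have |(-5t + 3) + 12| = 5|t − 3|.
Thus it suffices that |t − 3| < eps/5.
Take delta = eps/5. If 0 < |t − 3| < delta then |(-5t + 3) + 12| = 5|t − 3| < 5·(eps/5) = eps.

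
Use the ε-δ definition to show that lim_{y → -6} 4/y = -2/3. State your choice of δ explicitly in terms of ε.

Suppose ε > 0. We seek δ > 0 such that 0 < |y + 6| < δ implies |4/y + 2/3| < ε.
|4/y + 2/3| = 4·|-6 − y|/(6·|y|) = 4|y + 6|/(6|y|).
Restrict δ ≤ 3. Then |y + 6| < 3 gives |y| > 3, so 6|y| > 18.
Then |4/y + 2/3| < 4|y + 6|/18, which is < ε when |y + 6| < (9/2)ε.
Take δ = min(3, (9/2)ε). Then 0 < |y + 6| < δ gives both |y + 6| < 3 and |y + 6| < (9/2)ε, so |4/y + 2/3| < ε.

δ = min(3, (9/2)ε)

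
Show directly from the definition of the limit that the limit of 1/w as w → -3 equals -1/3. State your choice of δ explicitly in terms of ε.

δ = min(3/2, (9/2)ε)

Suppose ε > 0. We seek δ > 0 such that 0 < |w + 3| < δ implies |1/w + 1/3| < ε.
|1/w + 1/3| = |-3 − w|/(3·|w|) = |w + 3|/(3|w|).
Restrict δ ≤ 3/2. Then |w + 3| < 3/2 gives |w| > 3/2, so 3|w| > 9/2.
Then |1/w + 1/3| < |w + 3|/(9/2), which is < ε when |w + 3| < (9/2)ε.
Take δ = min(3/2, (9/2)ε). Then 0 < |w + 3| < δ gives both |w + 3| < 3/2 and |w + 3| < (9/2)ε, so |1/w + 1/3| < ε.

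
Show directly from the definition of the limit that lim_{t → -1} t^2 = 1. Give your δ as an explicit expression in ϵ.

Let ϵ > 0. We seek δ > 0 with 0 < |t + 1| < δ ⇒ |t^2 − 1| < ϵ.
Factor: t^2 − 1 = (t + 1)(t - 1), so |t^2 − 1| = |t + 1|·|t - 1|.
Impose δ ≤ 2 so that |t| < 3; then |t - 1| ≤ 4.
Hence |t^2 − 1| ≤ 4|t + 1|, which is < ϵ once |t + 1| < ϵ/4.
Take δ = min(2, ϵ/4). If 0 < |t + 1| < δ then both bounds hold and |t^2 − 1| ≤ 4|t + 1| < 4·(ϵ/4) = ϵ.

δ = min(2, ϵ/4)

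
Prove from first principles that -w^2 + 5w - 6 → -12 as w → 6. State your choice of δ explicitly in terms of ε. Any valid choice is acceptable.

δ = min(1, ε/8)

Let ε > 0 be given. We want δ > 0 such that 0 < |w − 6| < δ implies |(-w^2 + 5w - 6) + 12| < ε.
(-w^2 + 5w - 6) + 12 = -w^2 + 5w + 6 = (w − 6)(-w - 1).
So |(-w^2 + 5w - 6) + 12| = |w − 6|·|-w - 1|.
Assume first that |w − 6| < 1, so |w| < 7. Then |-w - 1| ≤ 7 + 1 = 8.
Hence |(-w^2 + 5w - 6) + 12| ≤ 8|w − 6| < ε provided |w − 6| < ε/8.
Choosing δ = min(1, ε/8) ensures both conditions, hence |(-w^2 + 5w - 6) + 12| < ε.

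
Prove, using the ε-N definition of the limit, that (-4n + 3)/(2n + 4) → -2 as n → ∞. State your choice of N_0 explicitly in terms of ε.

N_0 = (11/2)/ε

Let ε > 0 be given. For n ≥ 1, |(-4n + 3)/(2n + 4) + 2| = |22|/(2(2n + 4)) = 22/(2(2n + 4)).
Since 2n + 4 ≥ 2n for n ≥ 1, this is ≤ 22/(2·2n) = (11/2)/n.
So |(-4n + 3)/(2n + 4) + 2| < ε whenever n > (11/2)/ε.
Take N_0 = (11/2)/ε. If n > N_0 then |(-4n + 3)/(2n + 4) + 2| ≤ (11/2)/n < ε.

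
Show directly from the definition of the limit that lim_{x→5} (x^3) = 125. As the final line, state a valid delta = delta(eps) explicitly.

delta = min(1, eps/91)

Let eps > 0. We seek delta > 0 with 0 < |x − 5| < delta ⇒ |x^3 − 125| < eps.
Factor: x^3 − 125 = (x − 5)(x^2 + 5x + 25), so |x^3 − 125| = |x − 5|·|x^2 + 5x + 25|.
Restrict delta ≤ 1. Then |x − 5| < 1 gives |x| < 6, so by the triangle inequality |x^2 + 5x + 25| ≤ 6^2 + 5·6 + 25 = 91.
Hence |x^3 − 125| ≤ 91|x − 5|, which is < eps once |x − 5| < eps/91.
Take delta = min(1, eps/91). If 0 < |x − 5| < delta then both bounds hold and |x^3 − 125| ≤ 91|x − 5| < 91·(eps/91) = eps.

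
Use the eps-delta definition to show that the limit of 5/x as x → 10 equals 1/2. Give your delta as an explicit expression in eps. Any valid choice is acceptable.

delta = min(5, 10eps)

Let eps > 0. We seek delta > 0 such that 0 < |x − 10| < delta implies |5/x − (1/2)| < eps.
|5/x − (1/2)| = 5·|10 − x|/(10·|x|) = 5|x − 10|/(10|x|).
Restrict delta ≤ 5. Then |x − 10| < 5 gives |x| > 5, so 10|x| > 50.
Then |5/x − (1/2)| < 5|x − 10|/50, which is < eps when |x − 10| < 10eps.
Take delta = min(5, 10eps). Then 0 < |x − 10| < delta gives both |x − 10| < 5 and |x − 10| < 10eps, so |5/x − (1/2)| < eps.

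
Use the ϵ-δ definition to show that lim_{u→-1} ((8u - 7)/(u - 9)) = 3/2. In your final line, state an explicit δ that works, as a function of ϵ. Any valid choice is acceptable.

Fix ϵ > 0. We want δ > 0 with 0 < |u + 1| < δ ⇒ |(8u - 7)/(u - 9) − (3/2)| < ϵ.
Combining over a common denominator, (8u - 7)/(u - 9) − (3/2) = [(8u - 7)·(-10) − (-15)·(u - 9)] / [(-10)·(u - 9)] = -65(u + 1) / ((-10)(u - 9)).
So |(8u - 7)/(u - 9) − (3/2)| = 65|u + 1| / (10·|u − 9|).
Restrict δ ≤ 5. Then |u + 1| < 5 gives |u − 9| = |(u + 1) + (-10)| ≥ 10 − 5 = 5.
Hence |(8u - 7)/(u - 9) − (3/2)| < 65|u + 1|/(10·5) = (13/10)|u + 1|, which is < ϵ once |u + 1| < (10/13)ϵ.
Take δ = min(5, (10/13)ϵ). Then 0 < |u + 1| < δ forces both bounds, so |(8u - 7)/(u - 9) − (3/2)| < ϵ.

δ = min(5, (10/13)ϵ)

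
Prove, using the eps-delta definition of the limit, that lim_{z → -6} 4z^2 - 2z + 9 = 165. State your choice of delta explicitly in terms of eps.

delta = min(2, eps/58)

Let eps > 0 be given. We want delta > 0 such that 0 < |z + 6| < delta implies |(4z^2 - 2z + 9) − 165| < eps.
(4z^2 - 2z + 9) − 165 = 4z^2 - 2z - 156 = (z + 6)(4z - 26).
So |(4z^2 - 2z + 9) − 165| = |z + 6|·|4z - 26|.
Assume first that |z + 6| < 2, so |z| < 8. Then |4z - 26| ≤ 4·8 + 26 = 58.
Hence |(4z^2 - 2z + 9) − 165| ≤ 58|z + 6| < eps provided |z + 6| < eps/58.
Choosing delta = min(2, eps/58) ensures both conditions, hence |(4z^2 - 2z + 9) − 165| < eps.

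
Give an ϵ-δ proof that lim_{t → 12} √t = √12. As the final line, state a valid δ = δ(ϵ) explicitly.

δ = min(12, √12·ϵ)

Let ϵ > 0. We want δ > 0 such that 0 < |t − 12| < δ implies |√t − √12| < ϵ.
Rationalise: √t − √12 = (t − 12)/(√t + √12), so |√t − √12| = |t − 12|/(√t + √12).
Restrict δ ≤ 12 so that |t − 12| < 12 forces t > 0, and then √t + √12 > √12.
Hence |√t − √12| < |t − 12|/√12, which is < ϵ once |t − 12| < √12·ϵ.
Take δ = min(12, √12·ϵ). If 0 < |t − 12| < δ then t > 0 and |√t − √12| < |t − 12|/√12 < ϵ.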